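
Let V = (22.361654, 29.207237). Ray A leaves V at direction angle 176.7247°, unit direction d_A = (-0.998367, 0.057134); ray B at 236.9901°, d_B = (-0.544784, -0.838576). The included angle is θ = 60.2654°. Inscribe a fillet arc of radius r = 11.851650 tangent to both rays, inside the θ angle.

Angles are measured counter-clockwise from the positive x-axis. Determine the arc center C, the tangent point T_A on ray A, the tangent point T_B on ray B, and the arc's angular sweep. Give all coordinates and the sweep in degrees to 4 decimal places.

bisector direction at 206.8574° = (-0.892134,-0.451772)
center distance |VC| = r/sin(θ/2) = 11.851650/sin(30.1327°) = 23.608657
C = V + |VC|·bis = (1.2996,18.5415)
T_A = V + ((C−V)·d_A)·d_A = V + 20.4183·d_A = (1.9767,30.3738)
T_B = V + ((C−V)·d_B)·d_B = V + 20.4183·d_B = (11.2381,12.0849)
sweep = 180° − θ = 119.7346°

center=(1.2996,18.5415) T_A=(1.9767,30.3738) T_B=(11.2381,12.0849) sweep=119.7346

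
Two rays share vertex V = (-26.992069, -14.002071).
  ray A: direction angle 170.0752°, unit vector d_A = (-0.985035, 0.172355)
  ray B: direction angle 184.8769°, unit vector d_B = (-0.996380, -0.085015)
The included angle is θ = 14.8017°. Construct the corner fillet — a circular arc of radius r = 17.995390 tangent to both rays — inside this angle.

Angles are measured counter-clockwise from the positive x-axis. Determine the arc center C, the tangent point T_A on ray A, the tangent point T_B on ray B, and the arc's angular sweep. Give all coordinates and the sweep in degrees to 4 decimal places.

center=(-166.5611,-7.8499) T_A=(-163.4595,9.8762) T_B=(-165.0312,-25.7801) sweep=165.1983

bisector direction at 177.4761° = (-0.999030,0.044037)
center distance |VC| = r/sin(θ/2) = 17.995390/sin(7.4009°) = 139.704580
C = V + |VC|·bis = (-166.5611,-7.8499)
T_A = V + ((C−V)·d_A)·d_A = V + 138.5407·d_A = (-163.4595,9.8762)
T_B = V + ((C−V)·d_B)·d_B = V + 138.5407·d_B = (-165.0312,-25.7801)
sweep = 180° − θ = 165.1983°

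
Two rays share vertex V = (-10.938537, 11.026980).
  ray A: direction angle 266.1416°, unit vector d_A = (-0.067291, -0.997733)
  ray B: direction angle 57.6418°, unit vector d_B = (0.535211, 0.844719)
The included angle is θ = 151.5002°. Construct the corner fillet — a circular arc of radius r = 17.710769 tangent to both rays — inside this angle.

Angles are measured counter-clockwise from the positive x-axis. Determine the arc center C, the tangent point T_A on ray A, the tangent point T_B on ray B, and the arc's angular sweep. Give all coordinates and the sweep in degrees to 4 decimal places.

center=(6.4294,5.3475) T_A=(-11.2412,6.5392) T_B=(-8.5312,14.8265) sweep=28.4998

bisector direction at 341.8917° = (0.950471,-0.310814)
center distance |VC| = r/sin(θ/2) = 17.710769/sin(75.7501°) = 18.273005
C = V + |VC|·bis = (6.4294,5.3475)
T_A = V + ((C−V)·d_A)·d_A = V + 4.4979·d_A = (-11.2412,6.5392)
T_B = V + ((C−V)·d_B)·d_B = V + 4.4979·d_B = (-8.5312,14.8265)
sweep = 180° − θ = 28.4998°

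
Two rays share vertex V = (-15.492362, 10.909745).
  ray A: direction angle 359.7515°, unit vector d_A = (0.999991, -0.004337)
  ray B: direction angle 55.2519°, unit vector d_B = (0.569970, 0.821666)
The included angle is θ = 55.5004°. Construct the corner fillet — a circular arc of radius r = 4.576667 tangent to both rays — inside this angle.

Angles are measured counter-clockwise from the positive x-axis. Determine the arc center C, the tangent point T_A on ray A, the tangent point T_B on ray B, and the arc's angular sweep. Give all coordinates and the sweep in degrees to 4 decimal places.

bisector direction at 27.5017° = (0.886997,0.461775)
center distance |VC| = r/sin(θ/2) = 4.576667/sin(27.7502°) = 9.829240
C = V + |VC|·bis = (-6.7739,15.4486)
T_A = V + ((C−V)·d_A)·d_A = V + 8.6987·d_A = (-6.7937,10.8720)
T_B = V + ((C−V)·d_B)·d_B = V + 8.6987·d_B = (-10.5343,18.0572)
sweep = 180° − θ = 124.4996°

center=(-6.7739,15.4486) T_A=(-6.7937,10.8720) T_B=(-10.5343,18.0572) sweep=124.4996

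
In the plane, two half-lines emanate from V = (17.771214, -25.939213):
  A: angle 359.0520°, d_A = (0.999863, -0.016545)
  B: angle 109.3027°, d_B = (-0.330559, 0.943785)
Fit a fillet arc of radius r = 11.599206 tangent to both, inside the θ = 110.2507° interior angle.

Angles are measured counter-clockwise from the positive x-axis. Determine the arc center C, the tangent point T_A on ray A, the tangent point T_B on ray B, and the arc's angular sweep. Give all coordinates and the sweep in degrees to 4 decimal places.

bisector direction at 54.1774° = (0.585278,0.810833)
center distance |VC| = r/sin(θ/2) = 11.599206/sin(55.1253°) = 14.138391
C = V + |VC|·bis = (26.0461,-14.4753)
T_A = V + ((C−V)·d_A)·d_A = V + 8.0841·d_A = (25.8542,-26.0730)
T_B = V + ((C−V)·d_B)·d_B = V + 8.0841·d_B = (15.0989,-18.3096)
sweep = 180° − θ = 69.7493°

center=(26.0461,-14.4753) T_A=(25.8542,-26.0730) T_B=(15.0989,-18.3096) sweep=69.7493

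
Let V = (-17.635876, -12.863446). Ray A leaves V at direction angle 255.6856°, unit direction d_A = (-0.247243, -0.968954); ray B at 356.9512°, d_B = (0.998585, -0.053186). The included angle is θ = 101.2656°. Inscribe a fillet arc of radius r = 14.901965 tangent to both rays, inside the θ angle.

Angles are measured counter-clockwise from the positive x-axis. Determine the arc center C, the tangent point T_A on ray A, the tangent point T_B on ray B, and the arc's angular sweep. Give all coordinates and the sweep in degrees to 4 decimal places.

bisector direction at 306.3184° = (0.592272,-0.805738)
center distance |VC| = r/sin(θ/2) = 14.901965/sin(50.6328°) = 19.275678
C = V + |VC|·bis = (-6.2194,-28.3946)
T_A = V + ((C−V)·d_A)·d_A = V + 12.2263·d_A = (-20.6587,-24.7102)
T_B = V + ((C−V)·d_B)·d_B = V + 12.2263·d_B = (-5.4268,-13.5137)
sweep = 180° − θ = 78.7344°

center=(-6.2194,-28.3946) T_A=(-20.6587,-24.7102) T_B=(-5.4268,-13.5137) sweep=78.7344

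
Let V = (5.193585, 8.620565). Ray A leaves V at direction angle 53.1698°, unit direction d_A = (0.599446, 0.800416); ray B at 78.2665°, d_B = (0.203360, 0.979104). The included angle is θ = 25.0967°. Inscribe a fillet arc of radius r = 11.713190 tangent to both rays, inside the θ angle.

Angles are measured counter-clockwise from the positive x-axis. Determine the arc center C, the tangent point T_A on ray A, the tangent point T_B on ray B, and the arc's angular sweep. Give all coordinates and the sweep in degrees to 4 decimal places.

center=(27.3637,57.7635) T_A=(36.7392,50.7421) T_B=(15.8953,60.1455) sweep=154.9033

bisector direction at 65.7182° = (0.411226,0.911534)
center distance |VC| = r/sin(θ/2) = 11.713190/sin(12.5483°) = 53.912394
C = V + |VC|·bis = (27.3637,57.7635)
T_A = V + ((C−V)·d_A)·d_A = V + 52.6246·d_A = (36.7392,50.7421)
T_B = V + ((C−V)·d_B)·d_B = V + 52.6246·d_B = (15.8953,60.1455)
sweep = 180° − θ = 154.9033°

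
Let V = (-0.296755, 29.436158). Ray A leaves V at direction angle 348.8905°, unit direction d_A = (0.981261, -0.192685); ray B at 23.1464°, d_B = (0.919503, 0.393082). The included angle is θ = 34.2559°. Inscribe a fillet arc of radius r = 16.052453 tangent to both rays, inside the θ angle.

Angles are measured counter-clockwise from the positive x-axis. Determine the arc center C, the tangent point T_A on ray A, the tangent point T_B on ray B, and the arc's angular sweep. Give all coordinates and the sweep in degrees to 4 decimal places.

bisector direction at 6.0184° = (0.994488,0.104849)
center distance |VC| = r/sin(θ/2) = 16.052453/sin(17.1279°) = 54.506269
C = V + |VC|·bis = (53.9091,35.1511)
T_A = V + ((C−V)·d_A)·d_A = V + 52.0889·d_A = (50.8160,19.3994)
T_B = V + ((C−V)·d_B)·d_B = V + 52.0889·d_B = (47.5992,49.9114)
sweep = 180° − θ = 145.7441°

center=(53.9091,35.1511) T_A=(50.8160,19.3994) T_B=(47.5992,49.9114) sweep=145.7441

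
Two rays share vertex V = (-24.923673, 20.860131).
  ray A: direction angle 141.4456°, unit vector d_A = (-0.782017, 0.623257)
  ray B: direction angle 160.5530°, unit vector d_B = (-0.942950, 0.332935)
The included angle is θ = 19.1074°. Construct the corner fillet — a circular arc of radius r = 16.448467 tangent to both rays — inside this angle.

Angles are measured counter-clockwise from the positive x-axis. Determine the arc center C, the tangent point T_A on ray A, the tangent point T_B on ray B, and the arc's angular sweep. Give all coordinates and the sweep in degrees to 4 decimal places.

bisector direction at 150.9993° = (-0.874614,0.484820)
center distance |VC| = r/sin(θ/2) = 16.448467/sin(9.5537°) = 99.103914
C = V + |VC|·bis = (-111.6013,68.9077)
T_A = V + ((C−V)·d_A)·d_A = V + 97.7294·d_A = (-101.3497,81.7707)
T_B = V + ((C−V)·d_B)·d_B = V + 97.7294·d_B = (-117.0776,53.3976)
sweep = 180° − θ = 160.8926°

center=(-111.6013,68.9077) T_A=(-101.3497,81.7707) T_B=(-117.0776,53.3976) sweep=160.8926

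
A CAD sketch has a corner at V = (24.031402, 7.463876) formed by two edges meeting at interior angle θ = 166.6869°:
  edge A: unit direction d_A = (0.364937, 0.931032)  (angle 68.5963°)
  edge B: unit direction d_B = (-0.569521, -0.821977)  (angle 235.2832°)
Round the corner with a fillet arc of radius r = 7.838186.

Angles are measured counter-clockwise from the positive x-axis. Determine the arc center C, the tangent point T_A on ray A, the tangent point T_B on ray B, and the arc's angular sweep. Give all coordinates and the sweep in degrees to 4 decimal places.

bisector direction at 151.9398° = (-0.882453,0.470400)
center distance |VC| = r/sin(θ/2) = 7.838186/sin(83.3435°) = 7.891383
C = V + |VC|·bis = (17.0676,11.1760)
T_A = V + ((C−V)·d_A)·d_A = V + 0.9147·d_A = (24.3652,8.3155)
T_B = V + ((C−V)·d_B)·d_B = V + 0.9147·d_B = (23.5104,6.7120)
sweep = 180° − θ = 13.3131°

center=(17.0676,11.1760) T_A=(24.3652,8.3155) T_B=(23.5104,6.7120) sweep=13.3131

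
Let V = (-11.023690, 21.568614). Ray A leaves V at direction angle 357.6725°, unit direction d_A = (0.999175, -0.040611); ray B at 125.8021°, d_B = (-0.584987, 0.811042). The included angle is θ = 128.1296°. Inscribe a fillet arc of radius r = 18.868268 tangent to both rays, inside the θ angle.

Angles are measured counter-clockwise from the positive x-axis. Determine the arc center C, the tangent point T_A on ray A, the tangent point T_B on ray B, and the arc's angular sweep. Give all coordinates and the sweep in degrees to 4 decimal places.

bisector direction at 61.7373° = (0.473515,0.880786)
center distance |VC| = r/sin(θ/2) = 18.868268/sin(64.0648°) = 20.981311
C = V + |VC|·bis = (-1.0887,40.0487)
T_A = V + ((C−V)·d_A)·d_A = V + 9.1763·d_A = (-1.8550,21.1960)
T_B = V + ((C−V)·d_B)·d_B = V + 9.1763·d_B = (-16.3917,29.0110)
sweep = 180° − θ = 51.8704°

center=(-1.0887,40.0487) T_A=(-1.8550,21.1960) T_B=(-16.3917,29.0110) sweep=51.8704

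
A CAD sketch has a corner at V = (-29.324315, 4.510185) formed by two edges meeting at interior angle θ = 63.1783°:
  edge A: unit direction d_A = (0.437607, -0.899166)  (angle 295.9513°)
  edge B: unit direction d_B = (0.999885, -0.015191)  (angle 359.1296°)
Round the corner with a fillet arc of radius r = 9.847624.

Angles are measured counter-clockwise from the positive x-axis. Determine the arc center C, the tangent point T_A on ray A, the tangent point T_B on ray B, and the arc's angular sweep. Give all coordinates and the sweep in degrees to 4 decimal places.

center=(-13.4619,-5.5796) T_A=(-22.3165,-9.8890) T_B=(-13.3123,4.2669) sweep=116.8217

bisector direction at 327.5405° = (0.843771,-0.536704)
center distance |VC| = r/sin(θ/2) = 9.847624/sin(31.5892°) = 18.799468
C = V + |VC|·bis = (-13.4619,-5.5796)
T_A = V + ((C−V)·d_A)·d_A = V + 16.0139·d_A = (-22.3165,-9.8890)
T_B = V + ((C−V)·d_B)·d_B = V + 16.0139·d_B = (-13.3123,4.2669)
sweep = 180° − θ = 116.8217°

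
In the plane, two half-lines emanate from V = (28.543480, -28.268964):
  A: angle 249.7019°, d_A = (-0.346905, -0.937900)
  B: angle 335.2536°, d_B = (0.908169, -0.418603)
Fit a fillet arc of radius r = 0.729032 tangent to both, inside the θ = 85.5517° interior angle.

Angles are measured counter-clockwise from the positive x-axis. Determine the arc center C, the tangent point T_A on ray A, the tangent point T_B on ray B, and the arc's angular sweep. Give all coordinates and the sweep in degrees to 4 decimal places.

bisector direction at 292.4778° = (0.382325,-0.924028)
center distance |VC| = r/sin(θ/2) = 0.729032/sin(42.7758°) = 1.073476
C = V + |VC|·bis = (28.9539,-29.2609)
T_A = V + ((C−V)·d_A)·d_A = V + 0.7879·d_A = (28.2701,-29.0080)
T_B = V + ((C−V)·d_B)·d_B = V + 0.7879·d_B = (29.2591,-28.5988)
sweep = 180° − θ = 94.4483°

center=(28.9539,-29.2609) T_A=(28.2701,-29.0080) T_B=(29.2591,-28.5988) sweep=94.4483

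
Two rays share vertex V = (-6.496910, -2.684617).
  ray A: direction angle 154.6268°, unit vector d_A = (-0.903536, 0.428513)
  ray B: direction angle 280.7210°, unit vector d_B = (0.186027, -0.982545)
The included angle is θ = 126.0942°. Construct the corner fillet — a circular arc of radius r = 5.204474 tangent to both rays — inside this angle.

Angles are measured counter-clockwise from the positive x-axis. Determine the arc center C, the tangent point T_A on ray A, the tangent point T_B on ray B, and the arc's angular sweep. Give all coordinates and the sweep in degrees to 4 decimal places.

center=(-11.1182,-6.2530) T_A=(-8.8880,-1.5506) T_B=(-6.0046,-5.2848) sweep=53.9058

bisector direction at 217.6739° = (-0.791502,-0.611167)
center distance |VC| = r/sin(θ/2) = 5.204474/sin(63.0471°) = 5.838674
C = V + |VC|·bis = (-11.1182,-6.2530)
T_A = V + ((C−V)·d_A)·d_A = V + 2.6464·d_A = (-8.8880,-1.5506)
T_B = V + ((C−V)·d_B)·d_B = V + 2.6464·d_B = (-6.0046,-5.2848)
sweep = 180° − θ = 53.9058°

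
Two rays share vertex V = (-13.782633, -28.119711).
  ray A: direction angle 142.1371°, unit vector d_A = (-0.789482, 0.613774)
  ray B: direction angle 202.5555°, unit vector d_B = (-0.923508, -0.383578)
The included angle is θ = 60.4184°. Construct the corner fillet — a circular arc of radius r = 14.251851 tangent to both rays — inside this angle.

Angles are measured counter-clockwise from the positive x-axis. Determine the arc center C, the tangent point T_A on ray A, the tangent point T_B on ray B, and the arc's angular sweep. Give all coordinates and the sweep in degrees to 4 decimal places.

bisector direction at 172.3463° = (-0.991091,0.133185)
center distance |VC| = r/sin(θ/2) = 14.251851/sin(30.2092°) = 28.324762
C = V + |VC|·bis = (-41.8551,-24.3473)
T_A = V + ((C−V)·d_A)·d_A = V + 24.4781·d_A = (-33.1076,-13.0957)
T_B = V + ((C−V)·d_B)·d_B = V + 24.4781·d_B = (-36.3884,-37.5090)
sweep = 180° − θ = 119.5816°

center=(-41.8551,-24.3473) T_A=(-33.1076,-13.0957) T_B=(-36.3884,-37.5090) sweep=119.5816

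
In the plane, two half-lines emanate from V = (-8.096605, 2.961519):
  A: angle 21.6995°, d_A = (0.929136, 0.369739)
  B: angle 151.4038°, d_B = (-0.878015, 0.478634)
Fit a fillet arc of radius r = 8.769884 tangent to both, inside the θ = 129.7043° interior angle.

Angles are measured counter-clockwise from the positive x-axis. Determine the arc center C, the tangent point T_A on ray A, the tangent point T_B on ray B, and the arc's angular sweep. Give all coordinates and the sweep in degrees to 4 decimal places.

center=(-7.5139,12.6322) T_A=(-4.2713,4.4838) T_B=(-11.7114,4.9321) sweep=50.2957

bisector direction at 86.5516° = (0.060149,0.998189)
center distance |VC| = r/sin(θ/2) = 8.769884/sin(64.8521°) = 9.688186
C = V + |VC|·bis = (-7.5139,12.6322)
T_A = V + ((C−V)·d_A)·d_A = V + 4.1170·d_A = (-4.2713,4.4838)
T_B = V + ((C−V)·d_B)·d_B = V + 4.1170·d_B = (-11.7114,4.9321)
sweep = 180° − θ = 50.2957°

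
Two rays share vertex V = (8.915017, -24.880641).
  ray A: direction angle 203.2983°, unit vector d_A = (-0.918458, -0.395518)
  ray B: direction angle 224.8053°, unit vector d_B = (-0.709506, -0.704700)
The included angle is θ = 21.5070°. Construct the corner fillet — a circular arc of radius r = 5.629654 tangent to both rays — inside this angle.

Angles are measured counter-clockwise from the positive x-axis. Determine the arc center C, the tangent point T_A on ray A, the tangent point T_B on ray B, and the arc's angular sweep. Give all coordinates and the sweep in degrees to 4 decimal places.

center=(-16.0836,-41.7753) T_A=(-18.3102,-36.6047) T_B=(-12.1164,-45.7696) sweep=158.4930

bisector direction at 214.0518° = (-0.828532,-0.559942)
center distance |VC| = r/sin(θ/2) = 5.629654/sin(10.7535°) = 30.172215
C = V + |VC|·bis = (-16.0836,-41.7753)
T_A = V + ((C−V)·d_A)·d_A = V + 29.6424·d_A = (-18.3102,-36.6047)
T_B = V + ((C−V)·d_B)·d_B = V + 29.6424·d_B = (-12.1164,-45.7696)
sweep = 180° − θ = 158.4930°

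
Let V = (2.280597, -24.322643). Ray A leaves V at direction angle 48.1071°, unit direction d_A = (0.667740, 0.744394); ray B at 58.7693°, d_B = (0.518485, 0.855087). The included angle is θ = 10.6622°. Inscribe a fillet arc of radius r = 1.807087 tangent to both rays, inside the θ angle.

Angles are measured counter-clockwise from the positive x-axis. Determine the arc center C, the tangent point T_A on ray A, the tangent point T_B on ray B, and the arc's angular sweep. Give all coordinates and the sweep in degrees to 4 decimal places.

center=(13.8665,-8.7004) T_A=(15.2117,-9.9071) T_B=(12.3213,-7.7635) sweep=169.3378

bisector direction at 53.4382° = (0.595689,0.803215)
center distance |VC| = r/sin(θ/2) = 1.807087/sin(5.3311°) = 19.449646
C = V + |VC|·bis = (13.8665,-8.7004)
T_A = V + ((C−V)·d_A)·d_A = V + 19.3655·d_A = (15.2117,-9.9071)
T_B = V + ((C−V)·d_B)·d_B = V + 19.3655·d_B = (12.3213,-7.7635)
sweep = 180° − θ = 169.3378°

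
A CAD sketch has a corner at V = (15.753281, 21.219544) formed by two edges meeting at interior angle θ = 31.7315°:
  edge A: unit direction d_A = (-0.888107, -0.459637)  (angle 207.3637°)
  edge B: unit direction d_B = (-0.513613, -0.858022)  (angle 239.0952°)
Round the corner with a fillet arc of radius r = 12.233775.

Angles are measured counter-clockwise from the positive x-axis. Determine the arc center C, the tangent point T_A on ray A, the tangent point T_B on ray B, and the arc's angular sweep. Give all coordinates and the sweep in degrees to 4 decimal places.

bisector direction at 223.2294° = (-0.728617,-0.684922)
center distance |VC| = r/sin(θ/2) = 12.233775/sin(15.8658°) = 44.749375
C = V + |VC|·bis = (-16.8519,-9.4303)
T_A = V + ((C−V)·d_A)·d_A = V + 43.0446·d_A = (-22.4750,1.4346)
T_B = V + ((C−V)·d_B)·d_B = V + 43.0446·d_B = (-6.3550,-15.7137)
sweep = 180° − θ = 148.2685°

center=(-16.8519,-9.4303) T_A=(-22.4750,1.4346) T_B=(-6.3550,-15.7137) sweep=148.2685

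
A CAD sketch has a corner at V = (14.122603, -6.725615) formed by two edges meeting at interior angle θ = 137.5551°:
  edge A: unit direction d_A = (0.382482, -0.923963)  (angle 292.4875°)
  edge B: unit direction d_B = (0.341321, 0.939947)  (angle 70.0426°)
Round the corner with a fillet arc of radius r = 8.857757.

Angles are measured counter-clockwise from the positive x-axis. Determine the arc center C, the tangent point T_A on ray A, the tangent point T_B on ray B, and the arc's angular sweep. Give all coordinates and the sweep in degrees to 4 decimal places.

bisector direction at 1.2650° = (0.999756,0.022077)
center distance |VC| = r/sin(θ/2) = 8.857757/sin(68.7776°) = 9.502175
C = V + |VC|·bis = (23.6225,-6.5158)
T_A = V + ((C−V)·d_A)·d_A = V + 3.4397·d_A = (15.4382,-9.9038)
T_B = V + ((C−V)·d_B)·d_B = V + 3.4397·d_B = (15.2966,-3.4925)
sweep = 180° − θ = 42.4449°

center=(23.6225,-6.5158) T_A=(15.4382,-9.9038) T_B=(15.2966,-3.4925) sweep=42.4449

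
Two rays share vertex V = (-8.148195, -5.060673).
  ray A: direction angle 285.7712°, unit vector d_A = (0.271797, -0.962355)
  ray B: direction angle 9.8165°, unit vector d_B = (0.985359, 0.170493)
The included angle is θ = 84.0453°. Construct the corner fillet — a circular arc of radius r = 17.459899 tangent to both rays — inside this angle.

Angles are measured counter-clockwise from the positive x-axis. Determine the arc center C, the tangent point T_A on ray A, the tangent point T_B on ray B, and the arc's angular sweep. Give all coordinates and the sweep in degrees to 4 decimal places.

bisector direction at 327.7939° = (0.846136,-0.532967)
center distance |VC| = r/sin(θ/2) = 17.459899/sin(42.0226°) = 26.081961
C = V + |VC|·bis = (13.9207,-18.9615)
T_A = V + ((C−V)·d_A)·d_A = V + 19.3758·d_A = (-2.8819,-23.7070)
T_B = V + ((C−V)·d_B)·d_B = V + 19.3758·d_B = (10.9439,-1.7572)
sweep = 180° − θ = 95.9547°

center=(13.9207,-18.9615) T_A=(-2.8819,-23.7070) T_B=(10.9439,-1.7572) sweep=95.9547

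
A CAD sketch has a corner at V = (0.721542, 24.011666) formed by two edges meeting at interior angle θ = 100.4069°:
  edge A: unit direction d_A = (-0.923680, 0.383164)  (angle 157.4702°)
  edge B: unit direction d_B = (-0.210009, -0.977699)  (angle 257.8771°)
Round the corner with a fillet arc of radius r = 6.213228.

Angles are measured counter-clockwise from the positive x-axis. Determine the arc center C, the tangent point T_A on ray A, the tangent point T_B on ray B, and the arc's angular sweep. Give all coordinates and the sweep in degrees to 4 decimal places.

bisector direction at 207.6736° = (-0.885607,-0.464435)
center distance |VC| = r/sin(θ/2) = 6.213228/sin(50.2034°) = 8.086749
C = V + |VC|·bis = (-6.4401,20.2559)
T_A = V + ((C−V)·d_A)·d_A = V + 5.1760·d_A = (-4.0595,25.9949)
T_B = V + ((C−V)·d_B)·d_B = V + 5.1760·d_B = (-0.3655,18.9511)
sweep = 180° − θ = 79.5931°

center=(-6.4401,20.2559) T_A=(-4.0595,25.9949) T_B=(-0.3655,18.9511) sweep=79.5931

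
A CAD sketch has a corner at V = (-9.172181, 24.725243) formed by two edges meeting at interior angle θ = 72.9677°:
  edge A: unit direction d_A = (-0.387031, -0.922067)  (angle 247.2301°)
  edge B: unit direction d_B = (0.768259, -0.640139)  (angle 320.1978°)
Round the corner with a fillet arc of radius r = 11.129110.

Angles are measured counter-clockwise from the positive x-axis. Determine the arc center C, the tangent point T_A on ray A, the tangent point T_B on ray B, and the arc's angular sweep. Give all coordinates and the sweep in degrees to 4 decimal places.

bisector direction at 283.7139° = (0.237075,-0.971491)
center distance |VC| = r/sin(θ/2) = 11.129110/sin(36.4838°) = 18.717090
C = V + |VC|·bis = (-4.7348,6.5418)
T_A = V + ((C−V)·d_A)·d_A = V + 15.0490·d_A = (-14.9966,10.8491)
T_B = V + ((C−V)·d_B)·d_B = V + 15.0490·d_B = (2.3893,15.0918)
sweep = 180° − θ = 107.0323°

center=(-4.7348,6.5418) T_A=(-14.9966,10.8491) T_B=(2.3893,15.0918) sweep=107.0323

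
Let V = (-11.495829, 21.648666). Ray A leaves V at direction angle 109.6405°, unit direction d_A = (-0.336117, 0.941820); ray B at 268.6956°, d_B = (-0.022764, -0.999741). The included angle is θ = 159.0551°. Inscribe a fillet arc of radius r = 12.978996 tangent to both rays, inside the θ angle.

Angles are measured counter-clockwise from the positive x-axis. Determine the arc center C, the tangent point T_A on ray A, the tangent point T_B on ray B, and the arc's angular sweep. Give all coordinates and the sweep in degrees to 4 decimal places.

center=(-24.5261,19.5457) T_A=(-12.3022,23.9081) T_B=(-11.5504,19.2502) sweep=20.9449

bisector direction at 189.1681° = (-0.987225,-0.159331)
center distance |VC| = r/sin(θ/2) = 12.978996/sin(79.5276°) = 13.198857
C = V + |VC|·bis = (-24.5261,19.5457)
T_A = V + ((C−V)·d_A)·d_A = V + 2.3991·d_A = (-12.3022,23.9081)
T_B = V + ((C−V)·d_B)·d_B = V + 2.3991·d_B = (-11.5504,19.2502)
sweep = 180° − θ = 20.9449°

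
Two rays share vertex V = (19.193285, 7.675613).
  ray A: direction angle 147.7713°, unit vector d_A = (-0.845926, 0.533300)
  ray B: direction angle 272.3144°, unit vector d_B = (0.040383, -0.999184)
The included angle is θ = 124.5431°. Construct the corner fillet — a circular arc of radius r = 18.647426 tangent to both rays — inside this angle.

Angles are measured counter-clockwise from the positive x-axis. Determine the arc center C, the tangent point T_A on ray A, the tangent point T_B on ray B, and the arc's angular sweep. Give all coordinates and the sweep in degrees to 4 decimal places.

center=(0.9569,-2.8714) T_A=(10.9016,12.9030) T_B=(19.5891,-2.1183) sweep=55.4569

bisector direction at 210.0428° = (-0.865651,-0.500648)
center distance |VC| = r/sin(θ/2) = 18.647426/sin(62.2715°) = 21.066665
C = V + |VC|·bis = (0.9569,-2.8714)
T_A = V + ((C−V)·d_A)·d_A = V + 9.8019·d_A = (10.9016,12.9030)
T_B = V + ((C−V)·d_B)·d_B = V + 9.8019·d_B = (19.5891,-2.1183)
sweep = 180° − θ = 55.4569°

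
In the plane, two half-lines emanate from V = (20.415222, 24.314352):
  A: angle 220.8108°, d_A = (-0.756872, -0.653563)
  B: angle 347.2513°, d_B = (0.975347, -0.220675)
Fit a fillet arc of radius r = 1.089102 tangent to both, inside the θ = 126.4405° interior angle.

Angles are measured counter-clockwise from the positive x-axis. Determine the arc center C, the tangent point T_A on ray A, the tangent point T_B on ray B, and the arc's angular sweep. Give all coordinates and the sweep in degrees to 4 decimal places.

bisector direction at 284.0310° = (0.242448,-0.970164)
center distance |VC| = r/sin(θ/2) = 1.089102/sin(63.2203°) = 1.219947
C = V + |VC|·bis = (20.7110,23.1308)
T_A = V + ((C−V)·d_A)·d_A = V + 0.5497·d_A = (19.9992,23.9551)
T_B = V + ((C−V)·d_B)·d_B = V + 0.5497·d_B = (20.9513,24.1931)
sweep = 180° − θ = 53.5595°

center=(20.7110,23.1308) T_A=(19.9992,23.9551) T_B=(20.9513,24.1931) sweep=53.5595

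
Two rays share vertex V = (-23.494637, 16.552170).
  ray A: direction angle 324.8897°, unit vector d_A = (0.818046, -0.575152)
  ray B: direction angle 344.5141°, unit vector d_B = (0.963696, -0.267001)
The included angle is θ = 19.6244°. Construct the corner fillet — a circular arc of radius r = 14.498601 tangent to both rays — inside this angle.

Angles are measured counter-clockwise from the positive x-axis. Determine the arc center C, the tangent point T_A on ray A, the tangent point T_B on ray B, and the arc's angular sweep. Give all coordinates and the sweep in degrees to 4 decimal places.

bisector direction at 334.7019° = (0.904097,-0.427328)
center distance |VC| = r/sin(θ/2) = 14.498601/sin(9.8122°) = 85.076041
C = V + |VC|·bis = (53.4223,-19.8032)
T_A = V + ((C−V)·d_A)·d_A = V + 83.8315·d_A = (45.0834,-31.6637)
T_B = V + ((C−V)·d_B)·d_B = V + 83.8315·d_B = (57.2935,-5.8309)
sweep = 180° − θ = 160.3756°

center=(53.4223,-19.8032) T_A=(45.0834,-31.6637) T_B=(57.2935,-5.8309) sweep=160.3756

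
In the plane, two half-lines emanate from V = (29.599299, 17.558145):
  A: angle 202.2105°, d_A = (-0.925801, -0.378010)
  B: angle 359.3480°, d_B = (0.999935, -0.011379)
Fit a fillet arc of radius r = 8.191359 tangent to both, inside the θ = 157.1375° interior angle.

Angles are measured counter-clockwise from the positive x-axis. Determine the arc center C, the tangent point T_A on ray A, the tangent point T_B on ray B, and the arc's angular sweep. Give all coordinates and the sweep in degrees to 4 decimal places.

bisector direction at 280.7792° = (0.187026,-0.982355)
center distance |VC| = r/sin(θ/2) = 8.191359/sin(78.5687°) = 8.357138
C = V + |VC|·bis = (31.1623,9.3485)
T_A = V + ((C−V)·d_A)·d_A = V + 1.6563·d_A = (28.0659,16.9320)
T_B = V + ((C−V)·d_B)·d_B = V + 1.6563·d_B = (31.2555,17.5393)
sweep = 180° − θ = 22.8625°

center=(31.1623,9.3485) T_A=(28.0659,16.9320) T_B=(31.2555,17.5393) sweep=22.8625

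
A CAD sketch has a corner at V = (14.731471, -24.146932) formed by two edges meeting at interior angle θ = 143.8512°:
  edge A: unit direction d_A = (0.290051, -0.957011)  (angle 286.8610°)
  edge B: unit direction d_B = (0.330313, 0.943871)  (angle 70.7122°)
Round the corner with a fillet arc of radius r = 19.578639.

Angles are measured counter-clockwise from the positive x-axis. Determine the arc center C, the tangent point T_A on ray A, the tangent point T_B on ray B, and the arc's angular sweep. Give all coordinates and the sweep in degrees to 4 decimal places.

center=(35.3218,-24.5831) T_A=(16.5848,-30.2619) T_B=(16.8420,-18.1160) sweep=36.1488

bisector direction at 358.7866° = (0.999776,-0.021176)
center distance |VC| = r/sin(θ/2) = 19.578639/sin(71.9256°) = 20.594906
C = V + |VC|·bis = (35.3218,-24.5831)
T_A = V + ((C−V)·d_A)·d_A = V + 6.3896·d_A = (16.5848,-30.2619)
T_B = V + ((C−V)·d_B)·d_B = V + 6.3896·d_B = (16.8420,-18.1160)
sweep = 180° − θ = 36.1488°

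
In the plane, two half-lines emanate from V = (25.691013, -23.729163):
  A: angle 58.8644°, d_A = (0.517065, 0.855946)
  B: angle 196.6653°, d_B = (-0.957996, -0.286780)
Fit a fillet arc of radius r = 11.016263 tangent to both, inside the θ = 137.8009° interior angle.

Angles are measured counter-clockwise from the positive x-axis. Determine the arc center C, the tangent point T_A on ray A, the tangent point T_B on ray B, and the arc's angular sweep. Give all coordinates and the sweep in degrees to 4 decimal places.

center=(18.4596,-14.3946) T_A=(27.8889,-20.0908) T_B=(21.6188,-24.9482) sweep=42.1991

bisector direction at 127.7649° = (-0.612422,0.790531)
center distance |VC| = r/sin(θ/2) = 11.016263/sin(68.9005°) = 11.807908
C = V + |VC|·bis = (18.4596,-14.3946)
T_A = V + ((C−V)·d_A)·d_A = V + 4.2507·d_A = (27.8889,-20.0908)
T_B = V + ((C−V)·d_B)·d_B = V + 4.2507·d_B = (21.6188,-24.9482)
sweep = 180° − θ = 42.1991°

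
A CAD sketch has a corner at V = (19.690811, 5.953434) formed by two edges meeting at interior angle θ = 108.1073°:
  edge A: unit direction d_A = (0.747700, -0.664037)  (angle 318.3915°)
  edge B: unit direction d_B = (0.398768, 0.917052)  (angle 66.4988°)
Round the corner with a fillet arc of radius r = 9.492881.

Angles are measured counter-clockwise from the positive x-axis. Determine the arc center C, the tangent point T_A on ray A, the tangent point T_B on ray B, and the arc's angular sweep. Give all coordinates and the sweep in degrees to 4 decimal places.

bisector direction at 12.4452° = (0.976503,0.215505)
center distance |VC| = r/sin(θ/2) = 9.492881/sin(54.0536°) = 11.725874
C = V + |VC|·bis = (31.1412,8.4804)
T_A = V + ((C−V)·d_A)·d_A = V + 6.8834·d_A = (24.8375,1.3826)
T_B = V + ((C−V)·d_B)·d_B = V + 6.8834·d_B = (22.4357,12.2659)
sweep = 180° − θ = 71.8927°

center=(31.1412,8.4804) T_A=(24.8375,1.3826) T_B=(22.4357,12.2659) sweep=71.8927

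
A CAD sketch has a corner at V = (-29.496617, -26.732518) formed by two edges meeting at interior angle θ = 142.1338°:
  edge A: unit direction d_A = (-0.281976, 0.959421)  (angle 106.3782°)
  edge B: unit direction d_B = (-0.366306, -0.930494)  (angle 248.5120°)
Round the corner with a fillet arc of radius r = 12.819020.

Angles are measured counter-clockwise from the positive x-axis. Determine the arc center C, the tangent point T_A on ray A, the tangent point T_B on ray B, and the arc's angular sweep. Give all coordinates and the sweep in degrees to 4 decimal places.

center=(-43.0354,-26.1284) T_A=(-30.7365,-22.5137) T_B=(-31.1073,-30.8241) sweep=37.8662

bisector direction at 177.4451° = (-0.999006,0.044577)
center distance |VC| = r/sin(θ/2) = 12.819020/sin(71.0669°) = 13.552221
C = V + |VC|·bis = (-43.0354,-26.1284)
T_A = V + ((C−V)·d_A)·d_A = V + 4.3972·d_A = (-30.7365,-22.5137)
T_B = V + ((C−V)·d_B)·d_B = V + 4.3972·d_B = (-31.1073,-30.8241)
sweep = 180° − θ = 37.8662°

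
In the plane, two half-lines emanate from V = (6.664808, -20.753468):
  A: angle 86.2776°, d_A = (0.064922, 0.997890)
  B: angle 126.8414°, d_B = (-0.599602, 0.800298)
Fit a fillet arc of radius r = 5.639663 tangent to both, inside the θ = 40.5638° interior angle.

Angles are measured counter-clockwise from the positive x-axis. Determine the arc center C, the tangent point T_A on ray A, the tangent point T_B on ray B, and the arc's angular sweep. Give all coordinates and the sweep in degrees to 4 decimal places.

bisector direction at 106.5595° = (-0.285011,0.958524)
center distance |VC| = r/sin(θ/2) = 5.639663/sin(20.2819°) = 16.269541
C = V + |VC|·bis = (2.0278,-5.1587)
T_A = V + ((C−V)·d_A)·d_A = V + 15.2608·d_A = (7.6556,-5.5249)
T_B = V + ((C−V)·d_B)·d_B = V + 15.2608·d_B = (-2.4856,-8.5403)
sweep = 180° − θ = 139.4362°

center=(2.0278,-5.1587) T_A=(7.6556,-5.5249) T_B=(-2.4856,-8.5403) sweep=139.4362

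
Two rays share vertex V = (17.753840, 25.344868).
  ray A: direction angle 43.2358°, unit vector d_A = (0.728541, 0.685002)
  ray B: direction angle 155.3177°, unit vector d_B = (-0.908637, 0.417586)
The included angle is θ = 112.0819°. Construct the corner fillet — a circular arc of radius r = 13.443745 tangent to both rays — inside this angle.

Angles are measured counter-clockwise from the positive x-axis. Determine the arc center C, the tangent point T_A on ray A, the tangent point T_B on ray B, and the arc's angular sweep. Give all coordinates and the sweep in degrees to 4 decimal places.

center=(15.1410,41.3412) T_A=(24.3500,31.5468) T_B=(9.5271,29.1257) sweep=67.9181

bisector direction at 99.2768° = (-0.161203,0.986921)
center distance |VC| = r/sin(θ/2) = 13.443745/sin(56.0410°) = 16.208277
C = V + |VC|·bis = (15.1410,41.3412)
T_A = V + ((C−V)·d_A)·d_A = V + 9.0539·d_A = (24.3500,31.5468)
T_B = V + ((C−V)·d_B)·d_B = V + 9.0539·d_B = (9.5271,29.1257)
sweep = 180° − θ = 67.9181°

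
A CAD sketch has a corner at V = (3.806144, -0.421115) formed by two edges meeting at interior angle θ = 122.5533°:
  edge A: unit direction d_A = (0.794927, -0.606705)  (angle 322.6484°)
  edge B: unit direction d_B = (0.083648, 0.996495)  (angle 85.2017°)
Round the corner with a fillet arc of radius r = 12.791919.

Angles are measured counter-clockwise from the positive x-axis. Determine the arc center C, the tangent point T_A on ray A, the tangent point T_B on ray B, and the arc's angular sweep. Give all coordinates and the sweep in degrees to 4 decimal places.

center=(17.1396,5.4944) T_A=(9.3787,-4.6742) T_B=(4.3925,6.5645) sweep=57.4467

bisector direction at 23.9250° = (0.914077,0.405541)
center distance |VC| = r/sin(θ/2) = 12.791919/sin(61.2766°) = 14.586822
C = V + |VC|·bis = (17.1396,5.4944)
T_A = V + ((C−V)·d_A)·d_A = V + 7.0101·d_A = (9.3787,-4.6742)
T_B = V + ((C−V)·d_B)·d_B = V + 7.0101·d_B = (4.3925,6.5645)
sweep = 180° − θ = 57.4467°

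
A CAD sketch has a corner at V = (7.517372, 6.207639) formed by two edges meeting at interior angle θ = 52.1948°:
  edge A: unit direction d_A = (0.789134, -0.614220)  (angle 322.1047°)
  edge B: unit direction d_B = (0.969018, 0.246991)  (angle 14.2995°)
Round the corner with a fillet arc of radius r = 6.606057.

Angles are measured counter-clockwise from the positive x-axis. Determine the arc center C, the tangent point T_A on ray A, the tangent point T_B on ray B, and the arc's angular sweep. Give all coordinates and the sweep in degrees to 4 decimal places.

center=(22.2174,3.1372) T_A=(18.1598,-2.0759) T_B=(20.5857,9.5386) sweep=127.8052

bisector direction at 348.2021° = (0.978875,-0.204460)
center distance |VC| = r/sin(θ/2) = 6.606057/sin(26.0974°) = 15.017233
C = V + |VC|·bis = (22.2174,3.1372)
T_A = V + ((C−V)·d_A)·d_A = V + 13.4862·d_A = (18.1598,-2.0759)
T_B = V + ((C−V)·d_B)·d_B = V + 13.4862·d_B = (20.5857,9.5386)
sweep = 180° − θ = 127.8052°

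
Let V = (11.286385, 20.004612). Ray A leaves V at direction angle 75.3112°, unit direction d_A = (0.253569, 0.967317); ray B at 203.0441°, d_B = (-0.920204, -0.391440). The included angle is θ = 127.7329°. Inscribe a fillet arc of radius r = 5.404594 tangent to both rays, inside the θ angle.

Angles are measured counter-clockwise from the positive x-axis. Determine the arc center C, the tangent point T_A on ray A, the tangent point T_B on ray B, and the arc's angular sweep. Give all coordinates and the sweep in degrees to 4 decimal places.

bisector direction at 139.1777° = (-0.756740,0.653716)
center distance |VC| = r/sin(θ/2) = 5.404594/sin(63.8665°) = 6.020022
C = V + |VC|·bis = (6.7308,23.9400)
T_A = V + ((C−V)·d_A)·d_A = V + 2.6516·d_A = (11.9588,22.5696)
T_B = V + ((C−V)·d_B)·d_B = V + 2.6516·d_B = (8.8464,18.9667)
sweep = 180° − θ = 52.2671°

center=(6.7308,23.9400) T_A=(11.9588,22.5696) T_B=(8.8464,18.9667) sweep=52.2671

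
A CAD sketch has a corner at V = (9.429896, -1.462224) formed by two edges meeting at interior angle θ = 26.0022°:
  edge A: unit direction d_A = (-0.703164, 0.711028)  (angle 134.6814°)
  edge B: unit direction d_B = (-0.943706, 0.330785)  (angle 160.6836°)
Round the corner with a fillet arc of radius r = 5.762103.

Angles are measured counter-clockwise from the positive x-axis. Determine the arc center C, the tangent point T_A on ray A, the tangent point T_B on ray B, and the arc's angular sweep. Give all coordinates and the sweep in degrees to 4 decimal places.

bisector direction at 147.6825° = (-0.845099,0.534610)
center distance |VC| = r/sin(θ/2) = 5.762103/sin(13.0011°) = 25.612789
C = V + |VC|·bis = (-12.2154,12.2306)
T_A = V + ((C−V)·d_A)·d_A = V + 24.9562·d_A = (-8.1184,16.2823)
T_B = V + ((C−V)·d_B)·d_B = V + 24.9562·d_B = (-14.1215,6.7929)
sweep = 180° − θ = 153.9978°

center=(-12.2154,12.2306) T_A=(-8.1184,16.2823) T_B=(-14.1215,6.7929) sweep=153.9978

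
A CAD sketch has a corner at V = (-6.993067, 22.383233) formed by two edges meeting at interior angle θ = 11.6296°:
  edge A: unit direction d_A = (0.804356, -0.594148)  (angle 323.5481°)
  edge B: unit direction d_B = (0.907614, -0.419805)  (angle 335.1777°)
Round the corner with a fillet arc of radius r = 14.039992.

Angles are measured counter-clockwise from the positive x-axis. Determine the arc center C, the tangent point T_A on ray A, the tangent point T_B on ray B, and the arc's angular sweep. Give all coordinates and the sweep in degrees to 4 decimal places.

center=(112.2428,-48.2369) T_A=(103.9010,-59.5301) T_B=(118.1369,-35.4940) sweep=168.3704

bisector direction at 329.3629° = (0.860412,-0.509599)
center distance |VC| = r/sin(θ/2) = 14.039992/sin(5.8148°) = 138.579977
C = V + |VC|·bis = (112.2428,-48.2369)
T_A = V + ((C−V)·d_A)·d_A = V + 137.8669·d_A = (103.9010,-59.5301)
T_B = V + ((C−V)·d_B)·d_B = V + 137.8669·d_B = (118.1369,-35.4940)
sweep = 180° − θ = 168.3704°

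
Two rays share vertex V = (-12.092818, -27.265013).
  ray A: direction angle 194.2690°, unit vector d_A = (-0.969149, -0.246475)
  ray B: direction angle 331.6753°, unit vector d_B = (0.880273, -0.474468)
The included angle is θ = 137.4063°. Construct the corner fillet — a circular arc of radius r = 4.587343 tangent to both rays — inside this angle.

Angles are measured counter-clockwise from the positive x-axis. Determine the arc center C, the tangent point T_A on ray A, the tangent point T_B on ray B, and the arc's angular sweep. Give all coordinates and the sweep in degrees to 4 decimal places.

bisector direction at 262.9721° = (-0.122352,-0.992487)
center distance |VC| = r/sin(θ/2) = 4.587343/sin(68.7031°) = 4.923568
C = V + |VC|·bis = (-12.6952,-32.1516)
T_A = V + ((C−V)·d_A)·d_A = V + 1.7882·d_A = (-13.8259,-27.7058)
T_B = V + ((C−V)·d_B)·d_B = V + 1.7882·d_B = (-10.5187,-28.1135)
sweep = 180° − θ = 42.5937°

center=(-12.6952,-32.1516) T_A=(-13.8259,-27.7058) T_B=(-10.5187,-28.1135) sweep=42.5937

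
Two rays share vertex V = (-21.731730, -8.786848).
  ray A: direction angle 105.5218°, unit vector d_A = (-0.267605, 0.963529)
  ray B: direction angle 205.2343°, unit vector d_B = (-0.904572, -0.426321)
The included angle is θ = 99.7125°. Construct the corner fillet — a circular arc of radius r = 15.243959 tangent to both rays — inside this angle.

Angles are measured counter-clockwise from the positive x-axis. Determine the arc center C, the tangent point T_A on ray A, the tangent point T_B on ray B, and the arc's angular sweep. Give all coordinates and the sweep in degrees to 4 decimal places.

bisector direction at 155.3781° = (-0.909077,0.416629)
center distance |VC| = r/sin(θ/2) = 15.243959/sin(49.8563°) = 19.941620
C = V + |VC|·bis = (-39.8602,-0.4786)
T_A = V + ((C−V)·d_A)·d_A = V + 12.8565·d_A = (-25.1722,3.6008)
T_B = V + ((C−V)·d_B)·d_B = V + 12.8565·d_B = (-33.3614,-14.2678)
sweep = 180° − θ = 80.2875°

center=(-39.8602,-0.4786) T_A=(-25.1722,3.6008) T_B=(-33.3614,-14.2678) sweep=80.2875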